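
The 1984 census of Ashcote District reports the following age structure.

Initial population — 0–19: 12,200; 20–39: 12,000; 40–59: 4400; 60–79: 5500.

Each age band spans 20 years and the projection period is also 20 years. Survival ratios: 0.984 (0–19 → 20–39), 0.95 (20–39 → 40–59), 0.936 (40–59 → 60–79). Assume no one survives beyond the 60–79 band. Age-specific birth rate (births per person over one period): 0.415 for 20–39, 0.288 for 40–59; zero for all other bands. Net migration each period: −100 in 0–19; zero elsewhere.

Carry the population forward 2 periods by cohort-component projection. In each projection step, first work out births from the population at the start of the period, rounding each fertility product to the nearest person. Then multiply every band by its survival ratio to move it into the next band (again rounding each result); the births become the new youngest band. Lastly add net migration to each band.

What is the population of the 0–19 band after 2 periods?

8165

Period 1.
Births: 12000 × 0.415 = 4980  |  4400 × 0.288 = 1267 ⇒ total 6247
20–39: 12200 × 0.984 = 12005
40–59: 12000 × 0.95 = 11400
60–79: 4400 × 0.936 = 4118
Net migration: 0–19 − 100 → 6147
Population now: 0–19=6147, 20–39=12005, 40–59=11400, 60–79=4118
Period 2.
Births: 12005 × 0.415 = 4982  |  11400 × 0.288 = 3283 ⇒ total 8265
20–39: 6147 × 0.984 = 6049
40–59: 12005 × 0.95 = 11405
60–79: 11400 × 0.936 = 10670
Net migration: 0–19 − 100 → 8165
Population now: 0–19=8165, 20–39=6049, 40–59=11405, 60–79=10670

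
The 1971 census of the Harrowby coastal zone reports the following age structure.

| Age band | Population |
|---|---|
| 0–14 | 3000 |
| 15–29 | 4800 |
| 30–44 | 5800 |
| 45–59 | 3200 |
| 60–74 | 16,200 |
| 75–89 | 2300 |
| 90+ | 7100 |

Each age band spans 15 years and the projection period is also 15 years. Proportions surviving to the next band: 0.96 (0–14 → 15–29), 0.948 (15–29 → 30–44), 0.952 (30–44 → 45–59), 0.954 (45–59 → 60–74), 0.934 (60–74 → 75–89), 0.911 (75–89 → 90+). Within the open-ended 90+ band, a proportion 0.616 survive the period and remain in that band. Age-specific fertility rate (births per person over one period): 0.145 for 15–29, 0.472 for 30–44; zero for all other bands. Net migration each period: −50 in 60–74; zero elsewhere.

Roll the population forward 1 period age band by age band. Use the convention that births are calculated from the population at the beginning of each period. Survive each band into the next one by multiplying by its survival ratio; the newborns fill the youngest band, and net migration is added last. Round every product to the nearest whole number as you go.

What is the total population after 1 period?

40989

(Bands numbered youngest = 1 to oldest = 7.)
After projecting period 1:
Births: 4800 × 0.145 = 696  |  5800 × 0.472 = 2738 ⇒ total 3434
Band 2: 3000 × 0.96 = 2880
Band 3: 4800 × 0.948 = 4550
Band 4: 5800 × 0.952 = 5522
Band 5: 3200 × 0.954 = 3053
Band 6: 16200 × 0.934 = 15131
Band 7: 2300 × 0.911 + 7100 × 0.616 = 2095 + 4374 = 6469
Net migration: Band 5 − 50 → 3003
→ [3434, 2880, 4550, 5522, 3003, 15131, 6469]
Total after period 1: 3434 + 2880 + 4550 + 5522 + 3003 + 15131 + 6469 = 40989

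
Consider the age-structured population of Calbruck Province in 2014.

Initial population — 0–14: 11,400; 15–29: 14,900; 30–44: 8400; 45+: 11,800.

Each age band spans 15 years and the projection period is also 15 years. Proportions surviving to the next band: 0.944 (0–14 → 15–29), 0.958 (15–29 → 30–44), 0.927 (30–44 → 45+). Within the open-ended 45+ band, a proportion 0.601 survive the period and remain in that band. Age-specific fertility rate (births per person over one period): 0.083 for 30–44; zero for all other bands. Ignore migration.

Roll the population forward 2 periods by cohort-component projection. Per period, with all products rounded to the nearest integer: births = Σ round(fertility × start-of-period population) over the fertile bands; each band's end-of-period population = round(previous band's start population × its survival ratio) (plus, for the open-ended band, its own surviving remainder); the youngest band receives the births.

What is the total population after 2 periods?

Numbering the bands 1..4 from youngest to oldest:
Period 1.
Births: 8400 * 0.083 = 697
Band 2: 11400 * 0.944 = 10762
Band 3: 14900 * 0.958 = 14274
Band 4: 8400 * 0.927 + 11800 * 0.601 = 7787 + 7092 = 14879
→ [697, 10762, 14274, 14879]
Period 2.
Births: 14274 * 0.083 = 1185
Band 2: 697 * 0.944 = 658
Band 3: 10762 * 0.958 = 10310
Band 4: 14274 * 0.927 + 14879 * 0.601 = 13232 + 8942 = 22174
→ [1185, 658, 10310, 22174]
Total after period 2: 1185 + 658 + 10310 + 22174 = 34327

34327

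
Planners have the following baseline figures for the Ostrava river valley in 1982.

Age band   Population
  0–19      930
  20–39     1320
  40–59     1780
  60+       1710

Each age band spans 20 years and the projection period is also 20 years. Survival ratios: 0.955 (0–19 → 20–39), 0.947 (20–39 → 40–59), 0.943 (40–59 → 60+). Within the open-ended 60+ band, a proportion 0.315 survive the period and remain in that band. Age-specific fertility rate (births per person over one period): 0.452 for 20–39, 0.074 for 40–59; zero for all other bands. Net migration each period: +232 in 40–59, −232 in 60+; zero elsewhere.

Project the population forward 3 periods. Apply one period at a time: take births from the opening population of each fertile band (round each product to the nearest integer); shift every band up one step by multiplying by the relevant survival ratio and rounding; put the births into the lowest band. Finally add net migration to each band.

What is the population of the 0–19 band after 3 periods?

Call the bands 1 to 4, youngest first.
Period 1.
Births: 1320 * 0.452 = 597  |  1780 * 0.074 = 132 → 729
Band 2: 930 * 0.955 = 888
Band 3: 1320 * 0.947 = 1250
Band 4: 1780 * 0.943 + 1710 * 0.315 = 1679 + 539 = 2218
Net migration: Band 3 + 232 → 1482; Band 4 − 232 → 1986
Population now: 0–19=729, 20–39=888, 40–59=1482, 60+=1986
Period 2.
Births: 888 * 0.452 = 401  |  1482 * 0.074 = 110 → 511
Band 2: 729 * 0.955 = 696
Band 3: 888 * 0.947 = 841
Band 4: 1482 * 0.943 + 1986 * 0.315 = 1398 + 626 = 2024
Net migration: Band 3 + 232 → 1073; Band 4 − 232 → 1792
Population now: 0–19=511, 20–39=696, 40–59=1073, 60+=1792
Period 3.
Births: 696 * 0.452 = 315  |  1073 * 0.074 = 79 → 394
Band 2: 511 * 0.955 = 488
Band 3: 696 * 0.947 = 659
Band 4: 1073 * 0.943 + 1792 * 0.315 = 1012 + 564 = 1576
Net migration: Band 3 + 232 → 891; Band 4 − 232 → 1344
Population now: 0–19=394, 20–39=488, 40–59=891, 60+=1344

394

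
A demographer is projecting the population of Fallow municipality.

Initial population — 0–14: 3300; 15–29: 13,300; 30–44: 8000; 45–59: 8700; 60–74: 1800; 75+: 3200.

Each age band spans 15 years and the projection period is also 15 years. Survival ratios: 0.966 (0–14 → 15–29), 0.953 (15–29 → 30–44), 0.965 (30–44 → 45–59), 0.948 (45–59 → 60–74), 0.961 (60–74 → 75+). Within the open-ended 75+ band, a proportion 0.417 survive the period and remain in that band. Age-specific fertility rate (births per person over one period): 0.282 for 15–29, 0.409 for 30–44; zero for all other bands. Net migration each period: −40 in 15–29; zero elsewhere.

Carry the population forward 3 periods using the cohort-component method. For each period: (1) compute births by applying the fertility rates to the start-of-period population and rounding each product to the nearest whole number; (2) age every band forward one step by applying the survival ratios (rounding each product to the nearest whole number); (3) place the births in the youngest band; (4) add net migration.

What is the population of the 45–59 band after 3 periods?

— Period 1 —
Births: 13300 × 0.282 = 3751 ; 8000 × 0.409 = 3272 — total 7023
15–29: 3300 × 0.966 = 3188
30–44: 13300 × 0.953 = 12675
45–59: 8000 × 0.965 = 7720
60–74: 8700 × 0.948 = 8248
75+: 1800 × 0.961 + 3200 × 0.417 = 1730 + 1334 = 3064
Net migration: 15–29 − 40 → 3148
Giving 7023 / 3148 / 12675 / 7720 / 8248 / 3064.
— Period 2 —
Births: 3148 × 0.282 = 888 ; 12675 × 0.409 = 5184 — total 6072
15–29: 7023 × 0.966 = 6784
30–44: 3148 × 0.953 = 3000
45–59: 12675 × 0.965 = 12231
60–74: 7720 × 0.948 = 7319
75+: 8248 × 0.961 + 3064 × 0.417 = 7926 + 1278 = 9204
Net migration: 15–29 − 40 → 6744
Giving 6072 / 6744 / 3000 / 12231 / 7319 / 9204.
— Period 3 —
Births: 6744 × 0.282 = 1902 ; 3000 × 0.409 = 1227 — total 3129
15–29: 6072 × 0.966 = 5866
30–44: 6744 × 0.953 = 6427
45–59: 3000 × 0.965 = 2895
60–74: 12231 × 0.948 = 11595
75+: 7319 × 0.961 + 9204 × 0.417 = 7034 + 3838 = 10872
Net migration: 15–29 − 40 → 5826
Giving 3129 / 5826 / 6427 / 2895 / 11595 / 10872.

2895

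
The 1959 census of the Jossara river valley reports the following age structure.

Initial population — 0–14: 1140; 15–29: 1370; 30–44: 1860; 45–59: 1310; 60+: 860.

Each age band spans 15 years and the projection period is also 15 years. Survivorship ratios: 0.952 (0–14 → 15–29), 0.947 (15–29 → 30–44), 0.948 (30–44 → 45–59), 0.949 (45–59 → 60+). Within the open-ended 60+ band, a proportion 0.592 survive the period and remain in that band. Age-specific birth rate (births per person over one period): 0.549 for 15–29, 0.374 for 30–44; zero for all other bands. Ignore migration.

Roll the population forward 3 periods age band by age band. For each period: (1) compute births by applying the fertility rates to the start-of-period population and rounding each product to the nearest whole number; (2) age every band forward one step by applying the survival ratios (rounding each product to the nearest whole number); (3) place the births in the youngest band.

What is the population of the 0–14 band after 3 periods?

Call the bands 1 to 5, youngest first.
[period 1]
Births: 1370 * 0.549 = 752, 1860 * 0.374 = 696 → total 1448
Band 2: 1140 * 0.952 = 1085
Band 3: 1370 * 0.947 = 1297
Band 4: 1860 * 0.948 = 1763
Band 5: 1310 * 0.949 + 860 * 0.592 = 1243 + 509 = 1752
Giving 1448 / 1085 / 1297 / 1763 / 1752.
[period 2]
Births: 1085 * 0.549 = 596, 1297 * 0.374 = 485 → total 1081
Band 2: 1448 * 0.952 = 1378
Band 3: 1085 * 0.947 = 1027
Band 4: 1297 * 0.948 = 1230
Band 5: 1763 * 0.949 + 1752 * 0.592 = 1673 + 1037 = 2710
Giving 1081 / 1378 / 1027 / 1230 / 2710.
[period 3]
Births: 1378 * 0.549 = 757, 1027 * 0.374 = 384 → total 1141
Band 2: 1081 * 0.952 = 1029
Band 3: 1378 * 0.947 = 1305
Band 4: 1027 * 0.948 = 974
Band 5: 1230 * 0.949 + 2710 * 0.592 = 1167 + 1604 = 2771
Giving 1141 / 1029 / 1305 / 974 / 2771.

1141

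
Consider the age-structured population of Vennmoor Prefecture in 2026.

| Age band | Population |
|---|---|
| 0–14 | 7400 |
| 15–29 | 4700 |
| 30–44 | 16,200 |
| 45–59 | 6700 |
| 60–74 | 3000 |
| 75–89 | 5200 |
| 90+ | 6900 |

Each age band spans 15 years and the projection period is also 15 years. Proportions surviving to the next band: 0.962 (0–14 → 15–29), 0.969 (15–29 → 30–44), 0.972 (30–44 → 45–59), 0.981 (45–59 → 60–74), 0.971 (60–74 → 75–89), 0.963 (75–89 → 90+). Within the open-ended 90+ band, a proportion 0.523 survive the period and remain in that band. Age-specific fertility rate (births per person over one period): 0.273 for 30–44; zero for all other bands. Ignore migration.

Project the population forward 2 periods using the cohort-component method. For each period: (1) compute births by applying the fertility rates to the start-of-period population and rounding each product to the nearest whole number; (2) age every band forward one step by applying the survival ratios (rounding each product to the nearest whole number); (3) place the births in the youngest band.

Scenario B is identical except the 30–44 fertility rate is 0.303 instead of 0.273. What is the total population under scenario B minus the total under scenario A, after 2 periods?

604

Period 1:
Births: 16200 × 0.273 = 4423
15–29: 7400 × 0.962 = 7119
30–44: 4700 × 0.969 = 4554
45–59: 16200 × 0.972 = 15746
60–74: 6700 × 0.981 = 6573
75–89: 3000 × 0.971 = 2913
90+: 5200 × 0.963 + 6900 × 0.523 = 5008 + 3609 = 8617
→ [4423, 7119, 4554, 15746, 6573, 2913, 8617]
Period 2:
Births: 4554 × 0.273 = 1243
15–29: 4423 × 0.962 = 4255
30–44: 7119 × 0.969 = 6898
45–59: 4554 × 0.972 = 4426
60–74: 15746 × 0.981 = 15447
75–89: 6573 × 0.971 = 6382
90+: 2913 × 0.963 + 8617 × 0.523 = 2805 + 4507 = 7312
→ [1243, 4255, 6898, 4426, 15447, 6382, 7312]
Scenario A total after 2 periods: 45963
Scenario B projection —
Period 1:
Births: 16200 × 0.303 = 4909
15–29: 7400 × 0.962 = 7119
30–44: 4700 × 0.969 = 4554
45–59: 16200 × 0.972 = 15746
60–74: 6700 × 0.981 = 6573
75–89: 3000 × 0.971 = 2913
90+: 5200 × 0.963 + 6900 × 0.523 = 5008 + 3609 = 8617
→ [4909, 7119, 4554, 15746, 6573, 2913, 8617]
Period 2:
Births: 4554 × 0.303 = 1380
15–29: 4909 × 0.962 = 4722
30–44: 7119 × 0.969 = 6898
45–59: 4554 × 0.972 = 4426
60–74: 15746 × 0.981 = 15447
75–89: 6573 × 0.971 = 6382
90+: 2913 × 0.963 + 8617 × 0.523 = 2805 + 4507 = 7312
→ [1380, 4722, 6898, 4426, 15447, 6382, 7312]
Scenario B total after 2 periods: 46567
Difference B − A = 46567 − 45963 = 604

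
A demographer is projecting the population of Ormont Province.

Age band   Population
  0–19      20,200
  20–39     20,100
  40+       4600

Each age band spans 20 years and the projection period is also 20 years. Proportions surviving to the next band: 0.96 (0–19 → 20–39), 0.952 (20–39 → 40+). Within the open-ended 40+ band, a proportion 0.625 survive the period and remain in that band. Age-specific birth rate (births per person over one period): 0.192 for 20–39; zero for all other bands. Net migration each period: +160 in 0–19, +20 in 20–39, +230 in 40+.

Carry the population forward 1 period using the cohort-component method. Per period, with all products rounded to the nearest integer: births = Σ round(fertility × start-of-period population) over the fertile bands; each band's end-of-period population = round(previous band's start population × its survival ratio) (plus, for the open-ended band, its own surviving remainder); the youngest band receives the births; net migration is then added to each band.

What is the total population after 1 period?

(Groups numbered youngest = 1 to oldest = 3.)
Period 1.
Births: 20100 * 0.192 = 3859
Group 2: 20200 * 0.96 = 19392
Group 3: 20100 * 0.952 + 4600 * 0.625 = 19135 + 2875 = 22010
Net migration: Group 1 + 160 → 4019; Group 2 + 20 → 19412; Group 3 + 230 → 22240
Giving 4019 / 19412 / 22240.
Total after period 1: 4019 + 19412 + 22240 = 45671

45671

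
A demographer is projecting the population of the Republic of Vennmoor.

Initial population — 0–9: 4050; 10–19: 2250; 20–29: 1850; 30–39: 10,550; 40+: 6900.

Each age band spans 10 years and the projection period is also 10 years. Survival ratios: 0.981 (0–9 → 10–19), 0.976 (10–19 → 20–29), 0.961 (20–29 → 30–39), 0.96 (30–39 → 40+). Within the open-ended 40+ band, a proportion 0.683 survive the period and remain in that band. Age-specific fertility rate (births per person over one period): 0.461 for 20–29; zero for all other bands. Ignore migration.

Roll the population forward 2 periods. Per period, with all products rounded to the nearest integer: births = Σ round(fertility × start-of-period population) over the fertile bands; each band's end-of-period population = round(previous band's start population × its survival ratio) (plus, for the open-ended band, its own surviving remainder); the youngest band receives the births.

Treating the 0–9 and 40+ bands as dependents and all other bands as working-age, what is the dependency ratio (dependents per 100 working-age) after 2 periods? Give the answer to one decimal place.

188.4

Let group 1 be 0–9 through group 5 = 40+.
Period 1.
Births: 1850 * 0.461 = 853
Group 2: 4050 * 0.981 = 3973
Group 3: 2250 * 0.976 = 2196
Group 4: 1850 * 0.961 = 1778
Group 5: 10550 * 0.96 + 6900 * 0.683 = 10128 + 4713 = 14841
Giving 853 / 3973 / 2196 / 1778 / 14841.
Period 2.
Births: 2196 * 0.461 = 1012
Group 2: 853 * 0.981 = 837
Group 3: 3973 * 0.976 = 3878
Group 4: 2196 * 0.961 = 2110
Group 5: 1778 * 0.96 + 14841 * 0.683 = 1707 + 10136 = 11843
Giving 1012 / 837 / 3878 / 2110 / 11843.
Dependents (band 0–9 + band 40+) = 1012 + 11843 = 12855; working-age = 6825; ratio = 12855/6825 × 100 = 188.4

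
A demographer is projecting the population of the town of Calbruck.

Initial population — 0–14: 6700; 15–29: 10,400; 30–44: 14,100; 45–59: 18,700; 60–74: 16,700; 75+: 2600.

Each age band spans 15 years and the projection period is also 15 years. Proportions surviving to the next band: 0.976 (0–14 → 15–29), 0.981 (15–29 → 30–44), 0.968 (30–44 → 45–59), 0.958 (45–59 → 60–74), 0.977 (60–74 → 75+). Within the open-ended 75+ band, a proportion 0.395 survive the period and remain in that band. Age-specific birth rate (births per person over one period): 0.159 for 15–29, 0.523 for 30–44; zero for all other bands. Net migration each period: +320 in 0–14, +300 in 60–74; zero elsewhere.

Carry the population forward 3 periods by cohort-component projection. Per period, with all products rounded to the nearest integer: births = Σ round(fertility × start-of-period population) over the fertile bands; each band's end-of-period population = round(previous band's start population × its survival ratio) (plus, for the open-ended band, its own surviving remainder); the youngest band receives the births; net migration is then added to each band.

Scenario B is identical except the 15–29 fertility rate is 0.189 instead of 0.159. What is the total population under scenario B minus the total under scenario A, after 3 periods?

821

Period 1.
Births: 10400 × 0.159 = 1654, 14100 × 0.523 = 7374 → 9028
15–29: 6700 × 0.976 = 6539
30–44: 10400 × 0.981 = 10202
45–59: 14100 × 0.968 = 13649
60–74: 18700 × 0.958 = 17915
75+: 16700 × 0.977 + 2600 × 0.395 = 16316 + 1027 = 17343
Net migration: 0–14 + 320 → 9348; 60–74 + 300 → 18215
End of period: [9348, 6539, 10202, 13649, 18215, 17343]
Period 2.
Births: 6539 × 0.159 = 1040, 10202 × 0.523 = 5336 → 6376
15–29: 9348 × 0.976 = 9124
30–44: 6539 × 0.981 = 6415
45–59: 10202 × 0.968 = 9876
60–74: 13649 × 0.958 = 13076
75+: 18215 × 0.977 + 17343 × 0.395 = 17796 + 6850 = 24646
Net migration: 0–14 + 320 → 6696; 60–74 + 300 → 13376
End of period: [6696, 9124, 6415, 9876, 13376, 24646]
Period 3.
Births: 9124 × 0.159 = 1451, 6415 × 0.523 = 3355 → 4806
15–29: 6696 × 0.976 = 6535
30–44: 9124 × 0.981 = 8951
45–59: 6415 × 0.968 = 6210
60–74: 9876 × 0.958 = 9461
75+: 13376 × 0.977 + 24646 × 0.395 = 13068 + 9735 = 22803
Net migration: 0–14 + 320 → 5126; 60–74 + 300 → 9761
End of period: [5126, 6535, 8951, 6210, 9761, 22803]
Scenario A total after 3 periods: 59386
Scenario B projection —
Period 1.
Births: 10400 × 0.189 = 1966, 14100 × 0.523 = 7374 → 9340
15–29: 6700 × 0.976 = 6539
30–44: 10400 × 0.981 = 10202
45–59: 14100 × 0.968 = 13649
60–74: 18700 × 0.958 = 17915
75+: 16700 × 0.977 + 2600 × 0.395 = 16316 + 1027 = 17343
Net migration: 0–14 + 320 → 9660; 60–74 + 300 → 18215
End of period: [9660, 6539, 10202, 13649, 18215, 17343]
Period 2.
Births: 6539 × 0.189 = 1236, 10202 × 0.523 = 5336 → 6572
15–29: 9660 × 0.976 = 9428
30–44: 6539 × 0.981 = 6415
45–59: 10202 × 0.968 = 9876
60–74: 13649 × 0.958 = 13076
75+: 18215 × 0.977 + 17343 × 0.395 = 17796 + 6850 = 24646
Net migration: 0–14 + 320 → 6892; 60–74 + 300 → 13376
End of period: [6892, 9428, 6415, 9876, 13376, 24646]
Period 3.
Births: 9428 × 0.189 = 1782, 6415 × 0.523 = 3355 → 5137
15–29: 6892 × 0.976 = 6727
30–44: 9428 × 0.981 = 9249
45–59: 6415 × 0.968 = 6210
60–74: 9876 × 0.958 = 9461
75+: 13376 × 0.977 + 24646 × 0.395 = 13068 + 9735 = 22803
Net migration: 0–14 + 320 → 5457; 60–74 + 300 → 9761
End of period: [5457, 6727, 9249, 6210, 9761, 22803]
Scenario B total after 3 periods: 60207
Difference B − A = 60207 − 59386 = 821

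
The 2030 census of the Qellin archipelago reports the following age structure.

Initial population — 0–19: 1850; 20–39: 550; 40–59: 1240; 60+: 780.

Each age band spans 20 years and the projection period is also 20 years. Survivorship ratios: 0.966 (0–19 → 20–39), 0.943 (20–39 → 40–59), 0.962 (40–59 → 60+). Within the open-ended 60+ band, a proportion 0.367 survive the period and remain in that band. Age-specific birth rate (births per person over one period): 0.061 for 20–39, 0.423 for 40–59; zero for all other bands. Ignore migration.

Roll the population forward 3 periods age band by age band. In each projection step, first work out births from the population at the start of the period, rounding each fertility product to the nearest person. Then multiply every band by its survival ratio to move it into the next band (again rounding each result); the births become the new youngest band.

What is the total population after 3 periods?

Let group 1 be 0–19 through group 4 = 60+.
Period 1:
Births: 550 × 0.061 = 34  |  1240 × 0.423 = 525 → 559
Group 2: 1850 × 0.966 = 1787
Group 3: 550 × 0.943 = 519
Group 4: 1240 × 0.962 + 780 × 0.367 = 1193 + 286 = 1479
→ [559, 1787, 519, 1479]
Period 2:
Births: 1787 × 0.061 = 109  |  519 × 0.423 = 220 → 329
Group 2: 559 × 0.966 = 540
Group 3: 1787 × 0.943 = 1685
Group 4: 519 × 0.962 + 1479 × 0.367 = 499 + 543 = 1042
→ [329, 540, 1685, 1042]
Period 3:
Births: 540 × 0.061 = 33  |  1685 × 0.423 = 713 → 746
Group 2: 329 × 0.966 = 318
Group 3: 540 × 0.943 = 509
Group 4: 1685 × 0.962 + 1042 × 0.367 = 1621 + 382 = 2003
→ [746, 318, 509, 2003]
Total after period 3: 746 + 318 + 509 + 2003 = 3576

3576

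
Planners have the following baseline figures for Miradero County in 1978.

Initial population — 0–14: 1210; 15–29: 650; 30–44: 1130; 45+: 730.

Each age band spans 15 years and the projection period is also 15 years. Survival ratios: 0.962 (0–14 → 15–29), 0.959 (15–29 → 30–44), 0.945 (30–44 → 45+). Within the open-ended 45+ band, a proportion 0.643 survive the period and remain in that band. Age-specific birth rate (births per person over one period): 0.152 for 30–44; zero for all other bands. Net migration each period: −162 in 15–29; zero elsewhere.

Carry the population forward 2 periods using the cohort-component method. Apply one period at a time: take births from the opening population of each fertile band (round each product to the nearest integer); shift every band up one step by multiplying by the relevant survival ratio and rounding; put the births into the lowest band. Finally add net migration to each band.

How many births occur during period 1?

172

Period 1.
Births: 1130 × 0.152 = 172
15–29: 1210 × 0.962 = 1164
30–44: 650 × 0.959 = 623
45+: 1130 × 0.945 + 730 × 0.643 = 1068 + 469 = 1537
Net migration: 15–29 − 162 → 1002
Population now: 0–14=172, 15–29=1002, 30–44=623, 45+=1537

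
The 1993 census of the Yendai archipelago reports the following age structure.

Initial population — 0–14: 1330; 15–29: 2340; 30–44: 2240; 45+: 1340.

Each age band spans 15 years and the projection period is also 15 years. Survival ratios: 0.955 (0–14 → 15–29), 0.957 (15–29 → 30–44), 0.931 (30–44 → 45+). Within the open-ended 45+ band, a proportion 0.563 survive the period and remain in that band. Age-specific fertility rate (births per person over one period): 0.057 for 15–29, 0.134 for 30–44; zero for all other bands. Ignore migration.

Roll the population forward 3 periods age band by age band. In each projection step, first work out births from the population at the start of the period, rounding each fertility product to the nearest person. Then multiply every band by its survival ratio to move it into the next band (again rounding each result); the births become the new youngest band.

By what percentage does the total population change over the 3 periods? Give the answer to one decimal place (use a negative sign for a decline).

— Period 1 —
Births: 2340 × 0.057 = 133, 2240 × 0.134 = 300 → 433
15–29: 1330 × 0.955 = 1270
30–44: 2340 × 0.957 = 2239
45+: 2240 × 0.931 + 1340 × 0.563 = 2085 + 754 = 2839
→ [433, 1270, 2239, 2839]
— Period 2 —
Births: 1270 × 0.057 = 72, 2239 × 0.134 = 300 → 372
15–29: 433 × 0.955 = 414
30–44: 1270 × 0.957 = 1215
45+: 2239 × 0.931 + 2839 × 0.563 = 2085 + 1598 = 3683
→ [372, 414, 1215, 3683]
— Period 3 —
Births: 414 × 0.057 = 24, 1215 × 0.134 = 163 → 187
15–29: 372 × 0.955 = 355
30–44: 414 × 0.957 = 396
45+: 1215 × 0.931 + 3683 × 0.563 = 1131 + 2074 = 3205
→ [187, 355, 396, 3205]
Total: 7250 → 4143; change = -3107; percentage change = -42.9%

-42.9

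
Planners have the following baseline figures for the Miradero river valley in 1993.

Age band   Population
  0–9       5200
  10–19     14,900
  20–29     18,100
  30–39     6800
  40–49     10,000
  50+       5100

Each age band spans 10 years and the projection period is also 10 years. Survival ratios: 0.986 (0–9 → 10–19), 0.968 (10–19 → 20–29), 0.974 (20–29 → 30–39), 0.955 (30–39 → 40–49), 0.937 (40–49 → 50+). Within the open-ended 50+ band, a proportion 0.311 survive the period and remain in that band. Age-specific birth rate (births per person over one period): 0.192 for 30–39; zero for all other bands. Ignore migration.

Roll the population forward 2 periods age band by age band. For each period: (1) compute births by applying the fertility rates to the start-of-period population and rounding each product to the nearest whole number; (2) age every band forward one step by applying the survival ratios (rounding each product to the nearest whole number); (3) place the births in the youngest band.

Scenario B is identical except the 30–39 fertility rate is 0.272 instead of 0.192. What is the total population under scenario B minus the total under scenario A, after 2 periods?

1946

Period 1:
Births: 6800 × 0.192 = 1306
10–19: 5200 × 0.986 = 5127
20–29: 14900 × 0.968 = 14423
30–39: 18100 × 0.974 = 17629
40–49: 6800 × 0.955 = 6494
50+: 10000 × 0.937 + 5100 × 0.311 = 9370 + 1586 = 10956
→ [1306, 5127, 14423, 17629, 6494, 10956]
Period 2:
Births: 17629 × 0.192 = 3385
10–19: 1306 × 0.986 = 1288
20–29: 5127 × 0.968 = 4963
30–39: 14423 × 0.974 = 14048
40–49: 17629 × 0.955 = 16836
50+: 6494 × 0.937 + 10956 × 0.311 = 6085 + 3407 = 9492
→ [3385, 1288, 4963, 14048, 16836, 9492]
Scenario A total after 2 periods: 50012
Scenario B projection —
Period 1:
Births: 6800 × 0.272 = 1850
10–19: 5200 × 0.986 = 5127
20–29: 14900 × 0.968 = 14423
30–39: 18100 × 0.974 = 17629
40–49: 6800 × 0.955 = 6494
50+: 10000 × 0.937 + 5100 × 0.311 = 9370 + 1586 = 10956
→ [1850, 5127, 14423, 17629, 6494, 10956]
Period 2:
Births: 17629 × 0.272 = 4795
10–19: 1850 × 0.986 = 1824
20–29: 5127 × 0.968 = 4963
30–39: 14423 × 0.974 = 14048
40–49: 17629 × 0.955 = 16836
50+: 6494 × 0.937 + 10956 × 0.311 = 6085 + 3407 = 9492
→ [4795, 1824, 4963, 14048, 16836, 9492]
Scenario B total after 2 periods: 51958
Difference B − A = 51958 − 50012 = 1946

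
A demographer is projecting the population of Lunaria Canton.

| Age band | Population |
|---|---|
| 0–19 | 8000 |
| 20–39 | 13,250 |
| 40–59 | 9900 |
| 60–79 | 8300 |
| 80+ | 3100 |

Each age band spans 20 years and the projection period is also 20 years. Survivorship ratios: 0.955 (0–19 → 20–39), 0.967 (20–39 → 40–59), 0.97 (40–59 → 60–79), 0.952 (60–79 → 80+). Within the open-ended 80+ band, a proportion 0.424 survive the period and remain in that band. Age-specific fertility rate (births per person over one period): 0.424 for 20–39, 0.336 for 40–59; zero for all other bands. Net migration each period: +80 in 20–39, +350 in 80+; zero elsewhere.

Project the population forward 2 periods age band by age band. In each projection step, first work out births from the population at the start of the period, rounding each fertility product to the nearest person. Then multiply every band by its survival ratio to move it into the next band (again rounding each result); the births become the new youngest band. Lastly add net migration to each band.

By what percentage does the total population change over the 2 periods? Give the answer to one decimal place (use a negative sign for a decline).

After projecting period 1:
Births: 13250 * 0.424 = 5618 ; 9900 * 0.336 = 3326 ⇒ total 8944
20–39: 8000 * 0.955 = 7640
40–59: 13250 * 0.967 = 12813
60–79: 9900 * 0.97 = 9603
80+: 8300 * 0.952 + 3100 * 0.424 = 7902 + 1314 = 9216
Net migration: 20–39 + 80 → 7720; 80+ + 350 → 9566
End of period: [8944, 7720, 12813, 9603, 9566]
After projecting period 2:
Births: 7720 * 0.424 = 3273 ; 12813 * 0.336 = 4305 ⇒ total 7578
20–39: 8944 * 0.955 = 8542
40–59: 7720 * 0.967 = 7465
60–79: 12813 * 0.97 = 12429
80+: 9603 * 0.952 + 9566 * 0.424 = 9142 + 4056 = 13198
Net migration: 20–39 + 80 → 8622; 80+ + 350 → 13548
End of period: [7578, 8622, 7465, 12429, 13548]
Total: 42550 → 49642; change = 7092; percentage change = 16.7%

16.7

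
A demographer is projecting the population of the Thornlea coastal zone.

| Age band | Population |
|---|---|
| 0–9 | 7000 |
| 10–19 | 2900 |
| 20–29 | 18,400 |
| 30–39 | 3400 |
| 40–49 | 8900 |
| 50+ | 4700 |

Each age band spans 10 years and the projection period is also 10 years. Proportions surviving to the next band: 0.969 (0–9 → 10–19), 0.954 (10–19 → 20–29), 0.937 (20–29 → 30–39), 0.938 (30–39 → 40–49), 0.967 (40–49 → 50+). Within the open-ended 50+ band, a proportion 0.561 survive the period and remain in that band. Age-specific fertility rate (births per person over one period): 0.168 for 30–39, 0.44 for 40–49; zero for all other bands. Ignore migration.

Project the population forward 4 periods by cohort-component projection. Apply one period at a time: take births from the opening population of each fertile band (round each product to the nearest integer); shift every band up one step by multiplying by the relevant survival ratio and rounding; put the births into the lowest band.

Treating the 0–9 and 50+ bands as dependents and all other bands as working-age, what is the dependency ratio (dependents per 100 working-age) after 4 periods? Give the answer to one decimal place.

77.5

Period 1.
Births: 3400 × 0.168 = 571  |  8900 × 0.44 = 3916 ⇒ total 4487
10–19: 7000 × 0.969 = 6783
20–29: 2900 × 0.954 = 2767
30–39: 18400 × 0.937 = 17241
40–49: 3400 × 0.938 = 3189
50+: 8900 × 0.967 + 4700 × 0.561 = 8606 + 2637 = 11243
→ [4487, 6783, 2767, 17241, 3189, 11243]
Period 2.
Births: 17241 × 0.168 = 2896  |  3189 × 0.44 = 1403 ⇒ total 4299
10–19: 4487 × 0.969 = 4348
20–29: 6783 × 0.954 = 6471
30–39: 2767 × 0.937 = 2593
40–49: 17241 × 0.938 = 16172
50+: 3189 × 0.967 + 11243 × 0.561 = 3084 + 6307 = 9391
→ [4299, 4348, 6471, 2593, 16172, 9391]
Period 3.
Births: 2593 × 0.168 = 436  |  16172 × 0.44 = 7116 ⇒ total 7552
10–19: 4299 × 0.969 = 4166
20–29: 4348 × 0.954 = 4148
30–39: 6471 × 0.937 = 6063
40–49: 2593 × 0.938 = 2432
50+: 16172 × 0.967 + 9391 × 0.561 = 15638 + 5268 = 20906
→ [7552, 4166, 4148, 6063, 2432, 20906]
Period 4.
Births: 6063 × 0.168 = 1019  |  2432 × 0.44 = 1070 ⇒ total 2089
10–19: 7552 × 0.969 = 7318
20–29: 4166 × 0.954 = 3974
30–39: 4148 × 0.937 = 3887
40–49: 6063 × 0.938 = 5687
50+: 2432 × 0.967 + 20906 × 0.561 = 2352 + 11728 = 14080
→ [2089, 7318, 3974, 3887, 5687, 14080]
Dependents (band 0–9 + band 50+) = 2089 + 14080 = 16169; working-age = 20866; ratio = 16169/20866 × 100 = 77.5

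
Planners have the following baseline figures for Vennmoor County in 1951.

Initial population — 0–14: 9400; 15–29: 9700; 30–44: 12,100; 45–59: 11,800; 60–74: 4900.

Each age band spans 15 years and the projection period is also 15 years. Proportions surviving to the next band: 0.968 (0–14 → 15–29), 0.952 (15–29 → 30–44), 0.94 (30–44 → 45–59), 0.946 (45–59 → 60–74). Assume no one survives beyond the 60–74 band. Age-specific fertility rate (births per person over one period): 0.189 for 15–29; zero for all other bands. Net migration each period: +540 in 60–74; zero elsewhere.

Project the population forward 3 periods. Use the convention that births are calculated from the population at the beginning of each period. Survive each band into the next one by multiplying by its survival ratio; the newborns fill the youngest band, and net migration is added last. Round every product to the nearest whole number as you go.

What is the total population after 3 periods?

20582

Numbering the bands 1..5 from youngest to oldest:
Period 1:
Births: 9700 × 0.189 = 1833
Band 2: 9400 × 0.968 = 9099
Band 3: 9700 × 0.952 = 9234
Band 4: 12100 × 0.94 = 11374
Band 5: 11800 × 0.946 = 11163
Net migration: Band 5 + 540 → 11703
Giving 1833 / 9099 / 9234 / 11374 / 11703.
Period 2:
Births: 9099 × 0.189 = 1720
Band 2: 1833 × 0.968 = 1774
Band 3: 9099 × 0.952 = 8662
Band 4: 9234 × 0.94 = 8680
Band 5: 11374 × 0.946 = 10760
Net migration: Band 5 + 540 → 11300
Giving 1720 / 1774 / 8662 / 8680 / 11300.
Period 3:
Births: 1774 × 0.189 = 335
Band 2: 1720 × 0.968 = 1665
Band 3: 1774 × 0.952 = 1689
Band 4: 8662 × 0.94 = 8142
Band 5: 8680 × 0.946 = 8211
Net migration: Band 5 + 540 → 8751
Giving 335 / 1665 / 1689 / 8142 / 8751.
Total after period 3: 335 + 1665 + 1689 + 8142 + 8751 = 20582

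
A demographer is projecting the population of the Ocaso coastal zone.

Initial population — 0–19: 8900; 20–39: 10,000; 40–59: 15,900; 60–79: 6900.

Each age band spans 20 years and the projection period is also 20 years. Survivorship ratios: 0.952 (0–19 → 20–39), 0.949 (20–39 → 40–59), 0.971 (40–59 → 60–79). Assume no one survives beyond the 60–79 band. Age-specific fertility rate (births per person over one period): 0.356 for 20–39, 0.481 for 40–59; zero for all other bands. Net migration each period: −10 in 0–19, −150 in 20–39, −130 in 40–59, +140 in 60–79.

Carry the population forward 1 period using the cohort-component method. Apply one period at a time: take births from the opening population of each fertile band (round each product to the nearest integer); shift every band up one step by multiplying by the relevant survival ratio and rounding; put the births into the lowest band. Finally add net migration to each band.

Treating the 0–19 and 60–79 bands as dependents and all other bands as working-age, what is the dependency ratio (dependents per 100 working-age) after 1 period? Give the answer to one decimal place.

151.4

After projecting period 1:
Births: 10000 * 0.356 = 3560  |  15900 * 0.481 = 7648 → 11208
20–39: 8900 * 0.952 = 8473
40–59: 10000 * 0.949 = 9490
60–79: 15900 * 0.971 = 15439
Net migration: 0–19 − 10 → 11198; 20–39 − 150 → 8323; 40–59 − 130 → 9360; 60–79 + 140 → 15579
→ [11198, 8323, 9360, 15579]
Dependents (band 0–19 + band 60–79) = 11198 + 15579 = 26777; working-age = 17683; ratio = 26777/17683 × 100 = 151.4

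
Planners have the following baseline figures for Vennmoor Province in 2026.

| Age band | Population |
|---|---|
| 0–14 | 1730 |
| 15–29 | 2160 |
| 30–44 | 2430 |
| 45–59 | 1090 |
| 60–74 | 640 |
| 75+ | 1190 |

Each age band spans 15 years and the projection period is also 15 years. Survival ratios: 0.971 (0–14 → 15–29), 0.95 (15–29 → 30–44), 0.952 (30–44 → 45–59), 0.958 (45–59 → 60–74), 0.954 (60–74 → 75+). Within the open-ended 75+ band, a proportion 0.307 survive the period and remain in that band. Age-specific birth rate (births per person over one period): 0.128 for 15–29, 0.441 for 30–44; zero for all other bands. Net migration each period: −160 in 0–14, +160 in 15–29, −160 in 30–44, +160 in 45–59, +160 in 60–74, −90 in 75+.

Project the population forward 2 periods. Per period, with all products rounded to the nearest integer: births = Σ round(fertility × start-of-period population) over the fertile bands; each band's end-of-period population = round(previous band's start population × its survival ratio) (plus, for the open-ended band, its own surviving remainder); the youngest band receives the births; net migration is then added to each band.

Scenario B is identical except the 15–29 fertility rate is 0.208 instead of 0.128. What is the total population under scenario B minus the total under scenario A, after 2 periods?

Call the bands 1 to 6, youngest first.
Period 1.
Births: 2160 × 0.128 = 276, 2430 × 0.441 = 1072 — total 1348
Band 2: 1730 × 0.971 = 1680
Band 3: 2160 × 0.95 = 2052
Band 4: 2430 × 0.952 = 2313
Band 5: 1090 × 0.958 = 1044
Band 6: 640 × 0.954 + 1190 × 0.307 = 611 + 365 = 976
Net migration: Band 1 − 160 → 1188; Band 2 + 160 → 1840; Band 3 − 160 → 1892; Band 4 + 160 → 2473; Band 5 + 160 → 1204; Band 6 − 90 → 886
Giving 1188 / 1840 / 1892 / 2473 / 1204 / 886.
Period 2.
Births: 1840 × 0.128 = 236, 1892 × 0.441 = 834 — total 1070
Band 2: 1188 × 0.971 = 1154
Band 3: 1840 × 0.95 = 1748
Band 4: 1892 × 0.952 = 1801
Band 5: 2473 × 0.958 = 2369
Band 6: 1204 × 0.954 + 886 × 0.307 = 1149 + 272 = 1421
Net migration: Band 1 − 160 → 910; Band 2 + 160 → 1314; Band 3 − 160 → 1588; Band 4 + 160 → 1961; Band 5 + 160 → 2529; Band 6 − 90 → 1331
Giving 910 / 1314 / 1588 / 1961 / 2529 / 1331.
Scenario A total after 2 periods: 9633
Scenario B projection —
Period 1.
Births: 2160 × 0.208 = 449, 2430 × 0.441 = 1072 — total 1521
Band 2: 1730 × 0.971 = 1680
Band 3: 2160 × 0.95 = 2052
Band 4: 2430 × 0.952 = 2313
Band 5: 1090 × 0.958 = 1044
Band 6: 640 × 0.954 + 1190 × 0.307 = 611 + 365 = 976
Net migration: Band 1 − 160 → 1361; Band 2 + 160 → 1840; Band 3 − 160 → 1892; Band 4 + 160 → 2473; Band 5 + 160 → 1204; Band 6 − 90 → 886
Giving 1361 / 1840 / 1892 / 2473 / 1204 / 886.
Period 2.
Births: 1840 × 0.208 = 383, 1892 × 0.441 = 834 — total 1217
Band 2: 1361 × 0.971 = 1322
Band 3: 1840 × 0.95 = 1748
Band 4: 1892 × 0.952 = 1801
Band 5: 2473 × 0.958 = 2369
Band 6: 1204 × 0.954 + 886 × 0.307 = 1149 + 272 = 1421
Net migration: Band 1 − 160 → 1057; Band 2 + 160 → 1482; Band 3 − 160 → 1588; Band 4 + 160 → 1961; Band 5 + 160 → 2529; Band 6 − 90 → 1331
Giving 1057 / 1482 / 1588 / 1961 / 2529 / 1331.
Scenario B total after 2 periods: 9948
Difference B − A = 9948 − 9633 = 315

315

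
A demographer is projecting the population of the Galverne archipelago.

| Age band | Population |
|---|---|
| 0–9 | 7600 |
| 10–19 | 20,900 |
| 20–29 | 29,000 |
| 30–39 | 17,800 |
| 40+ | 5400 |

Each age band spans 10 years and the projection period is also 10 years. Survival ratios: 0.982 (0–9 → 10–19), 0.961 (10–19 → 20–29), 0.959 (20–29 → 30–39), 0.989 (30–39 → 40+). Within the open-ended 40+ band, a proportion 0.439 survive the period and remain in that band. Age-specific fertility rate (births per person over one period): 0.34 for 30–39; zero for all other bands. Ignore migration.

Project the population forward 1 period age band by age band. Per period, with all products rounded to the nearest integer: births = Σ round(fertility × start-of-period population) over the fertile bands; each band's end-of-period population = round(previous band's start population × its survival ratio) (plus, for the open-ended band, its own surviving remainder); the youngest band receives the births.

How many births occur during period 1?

(Bands numbered youngest = 1 to oldest = 5.)
After projecting period 1:
Births: 17800 × 0.34 = 6052
Band 2: 7600 × 0.982 = 7463
Band 3: 20900 × 0.961 = 20085
Band 4: 29000 × 0.959 = 27811
Band 5: 17800 × 0.989 + 5400 × 0.439 = 17604 + 2371 = 19975
End of period: [6052, 7463, 20085, 27811, 19975]

6052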